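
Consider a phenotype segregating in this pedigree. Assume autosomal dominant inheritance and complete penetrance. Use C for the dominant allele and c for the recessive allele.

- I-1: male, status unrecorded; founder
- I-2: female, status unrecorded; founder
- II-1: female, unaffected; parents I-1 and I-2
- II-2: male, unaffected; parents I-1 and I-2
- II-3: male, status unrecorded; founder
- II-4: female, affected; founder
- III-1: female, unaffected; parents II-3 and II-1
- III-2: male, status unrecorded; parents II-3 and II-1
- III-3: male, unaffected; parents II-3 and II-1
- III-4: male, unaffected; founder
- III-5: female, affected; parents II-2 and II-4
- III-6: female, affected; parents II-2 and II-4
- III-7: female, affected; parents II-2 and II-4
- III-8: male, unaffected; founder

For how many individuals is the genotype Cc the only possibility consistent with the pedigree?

Obligate heterozygotes: III-5 is affected so carries C and received c from II-2 (cc), so III-5 is Cc; III-6 is affected so carries C and received c from II-2 (cc), so III-6 is Cc; III-7 is affected so carries C and received c from II-2 (cc), so III-7 is Cc.
Every other individual is either homozygous by phenotype or has at least one consistent homozygous assignment, so the count is 3.

3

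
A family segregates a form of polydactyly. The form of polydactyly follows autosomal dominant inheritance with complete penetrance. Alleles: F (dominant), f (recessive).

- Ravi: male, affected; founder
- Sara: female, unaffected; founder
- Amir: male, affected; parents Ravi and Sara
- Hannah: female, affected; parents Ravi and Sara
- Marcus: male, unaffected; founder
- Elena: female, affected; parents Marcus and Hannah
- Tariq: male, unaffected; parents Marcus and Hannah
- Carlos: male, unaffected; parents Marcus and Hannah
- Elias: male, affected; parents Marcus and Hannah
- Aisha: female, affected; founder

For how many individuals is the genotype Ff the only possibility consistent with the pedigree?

4

Obligate heterozygotes: Amir is affected so carries F and received f from Sara (ff), so Amir is Ff; Hannah is affected so carries F and received f from Sara (ff), so Hannah is Ff; Elena is affected so carries F and received f from Marcus (ff), so Elena is Ff; Elias is affected so carries F and received f from Marcus (ff), so Elias is Ff.
Every other individual is either homozygous by phenotype or has at least one consistent homozygous assignment, so the count is 4.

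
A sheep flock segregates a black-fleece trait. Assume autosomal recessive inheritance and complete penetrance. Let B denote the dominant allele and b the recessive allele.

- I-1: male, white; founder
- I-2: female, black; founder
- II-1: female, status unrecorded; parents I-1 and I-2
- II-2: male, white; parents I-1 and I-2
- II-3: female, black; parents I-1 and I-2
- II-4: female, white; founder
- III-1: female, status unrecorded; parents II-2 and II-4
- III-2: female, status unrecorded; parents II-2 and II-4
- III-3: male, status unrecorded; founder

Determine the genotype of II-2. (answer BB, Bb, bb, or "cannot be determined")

From phenotype alone, II-2 is BB or Bb.
II-2 is white so carries B and received b from I-2 (bb), so II-2 is Bb.

Bb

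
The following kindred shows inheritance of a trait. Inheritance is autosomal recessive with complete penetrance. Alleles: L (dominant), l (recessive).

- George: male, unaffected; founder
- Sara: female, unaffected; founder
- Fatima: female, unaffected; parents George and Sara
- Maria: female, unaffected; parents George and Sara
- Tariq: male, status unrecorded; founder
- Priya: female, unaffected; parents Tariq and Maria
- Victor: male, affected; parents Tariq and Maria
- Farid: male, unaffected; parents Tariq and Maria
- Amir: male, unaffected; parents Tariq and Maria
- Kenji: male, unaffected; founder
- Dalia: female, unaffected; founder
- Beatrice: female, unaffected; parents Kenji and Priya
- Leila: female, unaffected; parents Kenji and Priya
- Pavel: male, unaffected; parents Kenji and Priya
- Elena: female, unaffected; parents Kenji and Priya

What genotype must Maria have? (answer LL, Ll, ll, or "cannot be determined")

Ll

From phenotype alone, Maria is LL or Ll.
Maria is unaffected so carries L and passed l to Victor (ll), so Maria is Ll.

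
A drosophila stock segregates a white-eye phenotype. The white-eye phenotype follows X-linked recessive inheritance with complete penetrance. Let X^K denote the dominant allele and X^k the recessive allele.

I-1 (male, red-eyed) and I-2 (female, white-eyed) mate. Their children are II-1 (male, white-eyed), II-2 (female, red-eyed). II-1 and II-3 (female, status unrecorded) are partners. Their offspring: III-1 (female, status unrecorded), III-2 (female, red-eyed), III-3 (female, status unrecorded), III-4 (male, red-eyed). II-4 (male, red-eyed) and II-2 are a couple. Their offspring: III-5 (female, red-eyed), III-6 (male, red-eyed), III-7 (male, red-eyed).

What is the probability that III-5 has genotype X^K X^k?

1/2

II-4 is red-eyed, so II-4 is X^K Y.
II-2 is red-eyed so carries K and received k from I-2 (X^k X^k), so II-2 is X^K X^k.
Their cross gives offspring ratios 1/2 X^K X^K : 1/2 X^K X^k. Conditioning on III-5 being red-eyed, P(X^K X^k) = 1/2 / 1 = 1/2.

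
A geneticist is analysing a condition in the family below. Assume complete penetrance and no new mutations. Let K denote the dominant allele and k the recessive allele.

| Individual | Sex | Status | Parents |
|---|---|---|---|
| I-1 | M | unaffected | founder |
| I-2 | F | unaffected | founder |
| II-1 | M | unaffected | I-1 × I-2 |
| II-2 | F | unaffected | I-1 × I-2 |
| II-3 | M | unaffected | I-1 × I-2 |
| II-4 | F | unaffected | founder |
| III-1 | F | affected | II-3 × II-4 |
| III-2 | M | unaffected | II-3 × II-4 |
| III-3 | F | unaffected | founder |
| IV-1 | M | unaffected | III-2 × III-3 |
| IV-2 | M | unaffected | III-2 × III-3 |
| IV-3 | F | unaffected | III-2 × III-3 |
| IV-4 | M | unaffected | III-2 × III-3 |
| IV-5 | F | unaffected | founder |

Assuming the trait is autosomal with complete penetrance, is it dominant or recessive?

recessive

II-3 and II-4 are both unaffected yet have an affected child III-1. Under dominance, an affected child requires at least one affected parent, so the trait cannot be dominant.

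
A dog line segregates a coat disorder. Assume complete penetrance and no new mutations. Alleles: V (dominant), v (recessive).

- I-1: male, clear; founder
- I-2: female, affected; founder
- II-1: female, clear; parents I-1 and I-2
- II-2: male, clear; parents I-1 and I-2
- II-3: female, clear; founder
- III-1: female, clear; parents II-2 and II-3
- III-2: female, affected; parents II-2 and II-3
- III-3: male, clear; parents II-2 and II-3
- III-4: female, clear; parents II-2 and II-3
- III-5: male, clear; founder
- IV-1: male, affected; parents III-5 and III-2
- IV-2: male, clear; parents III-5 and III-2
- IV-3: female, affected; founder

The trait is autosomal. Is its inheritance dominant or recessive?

II-2 and II-3 are both clear yet have an affected child III-2. Under dominance, an affected child requires at least one affected parent, so the trait cannot be dominant.

recessive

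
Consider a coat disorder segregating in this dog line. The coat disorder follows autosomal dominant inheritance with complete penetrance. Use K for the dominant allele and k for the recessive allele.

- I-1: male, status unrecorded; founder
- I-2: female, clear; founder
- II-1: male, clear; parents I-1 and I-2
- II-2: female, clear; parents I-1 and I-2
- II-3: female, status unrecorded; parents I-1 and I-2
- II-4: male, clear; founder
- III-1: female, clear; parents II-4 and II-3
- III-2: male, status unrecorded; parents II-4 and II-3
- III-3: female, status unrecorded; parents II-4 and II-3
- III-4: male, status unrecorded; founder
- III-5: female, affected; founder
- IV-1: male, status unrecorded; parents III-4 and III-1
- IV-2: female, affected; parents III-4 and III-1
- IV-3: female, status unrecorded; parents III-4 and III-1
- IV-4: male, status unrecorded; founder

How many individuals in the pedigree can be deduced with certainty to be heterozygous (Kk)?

1

Obligate heterozygotes: IV-2 is affected so carries K and received k from III-1 (kk), so IV-2 is Kk.
Every other individual is either homozygous by phenotype or has at least one consistent homozygous assignment, so the count is 1.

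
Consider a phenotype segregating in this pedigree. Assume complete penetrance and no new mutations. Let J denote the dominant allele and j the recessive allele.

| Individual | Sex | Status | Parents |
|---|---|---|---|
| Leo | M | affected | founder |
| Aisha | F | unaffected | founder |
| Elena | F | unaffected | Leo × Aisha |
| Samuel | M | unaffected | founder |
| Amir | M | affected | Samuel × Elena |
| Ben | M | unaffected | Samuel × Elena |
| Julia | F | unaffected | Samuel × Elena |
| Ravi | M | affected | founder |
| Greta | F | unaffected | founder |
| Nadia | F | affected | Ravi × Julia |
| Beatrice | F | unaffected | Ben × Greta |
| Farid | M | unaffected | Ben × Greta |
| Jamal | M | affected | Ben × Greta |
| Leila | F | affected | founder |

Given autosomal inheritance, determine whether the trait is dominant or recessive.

Samuel and Elena are both unaffected yet have an affected child Amir. Under dominance, an affected child requires at least one affected parent, so the trait cannot be dominant.

recessive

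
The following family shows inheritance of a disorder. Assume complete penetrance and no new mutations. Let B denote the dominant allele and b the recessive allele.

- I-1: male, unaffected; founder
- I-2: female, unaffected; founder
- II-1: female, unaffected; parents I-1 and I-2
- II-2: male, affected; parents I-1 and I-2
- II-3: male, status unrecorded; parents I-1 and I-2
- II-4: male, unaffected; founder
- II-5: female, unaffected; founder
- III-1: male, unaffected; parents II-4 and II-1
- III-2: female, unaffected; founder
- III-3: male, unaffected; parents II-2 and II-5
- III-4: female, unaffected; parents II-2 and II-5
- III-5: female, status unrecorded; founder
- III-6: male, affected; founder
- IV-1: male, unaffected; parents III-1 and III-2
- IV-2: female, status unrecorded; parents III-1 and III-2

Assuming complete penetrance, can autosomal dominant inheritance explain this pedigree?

No

Under autosomal dominant, II-2 (affected, male) cannot arise from I-1 (unaffected) × I-2 (unaffected).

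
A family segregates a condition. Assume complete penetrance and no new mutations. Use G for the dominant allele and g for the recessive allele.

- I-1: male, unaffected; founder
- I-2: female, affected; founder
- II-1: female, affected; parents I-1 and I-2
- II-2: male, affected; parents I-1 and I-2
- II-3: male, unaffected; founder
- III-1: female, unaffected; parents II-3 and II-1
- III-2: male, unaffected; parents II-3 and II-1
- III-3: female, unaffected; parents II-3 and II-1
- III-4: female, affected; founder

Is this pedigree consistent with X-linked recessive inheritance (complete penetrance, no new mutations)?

No

Under X-linked recessive, II-1 (affected, female) cannot arise from I-1 (unaffected) × I-2 (affected).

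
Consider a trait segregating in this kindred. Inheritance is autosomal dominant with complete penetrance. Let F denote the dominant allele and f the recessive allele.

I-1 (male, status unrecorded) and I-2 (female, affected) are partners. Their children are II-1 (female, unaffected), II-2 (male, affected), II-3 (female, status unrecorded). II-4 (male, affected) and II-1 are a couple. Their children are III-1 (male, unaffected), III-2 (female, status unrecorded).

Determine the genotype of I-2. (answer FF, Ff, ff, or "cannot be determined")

From phenotype alone, I-2 is FF or Ff.
I-2 is affected so carries F and passed f to II-1 (ff), so I-2 is Ff.

Ff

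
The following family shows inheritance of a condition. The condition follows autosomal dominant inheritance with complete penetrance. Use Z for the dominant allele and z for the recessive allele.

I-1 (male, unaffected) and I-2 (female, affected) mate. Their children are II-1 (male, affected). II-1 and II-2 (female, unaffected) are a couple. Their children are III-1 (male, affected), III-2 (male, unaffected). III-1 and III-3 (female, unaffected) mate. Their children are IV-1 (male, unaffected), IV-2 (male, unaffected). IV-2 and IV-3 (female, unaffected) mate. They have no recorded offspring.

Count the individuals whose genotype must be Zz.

Obligate heterozygotes: II-1 is affected so carries Z and received z from I-1 (zz), so II-1 is Zz; III-1 is affected so carries Z and received z from II-2 (zz), so III-1 is Zz.
Every other individual is either homozygous by phenotype or has at least one consistent homozygous assignment, so the count is 2.

2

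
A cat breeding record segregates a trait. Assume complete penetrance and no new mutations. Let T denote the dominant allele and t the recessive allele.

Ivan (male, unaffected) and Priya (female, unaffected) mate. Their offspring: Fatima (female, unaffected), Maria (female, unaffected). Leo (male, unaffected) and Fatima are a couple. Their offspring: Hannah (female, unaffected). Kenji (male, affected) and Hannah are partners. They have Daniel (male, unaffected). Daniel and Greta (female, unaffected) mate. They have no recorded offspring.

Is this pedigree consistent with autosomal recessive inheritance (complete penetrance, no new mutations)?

A consistent assignment under autosomal recessive exists: Ivan TT, Priya TT, Fatima TT, Maria TT, Leo TT, Hannah TT, Kenji tt, Daniel Tt, Greta TT.
In this assignment every recorded phenotype matches its genotype and every non-founder's genotype is obtainable from its parents' genotypes, so the pedigree is consistent.

Yes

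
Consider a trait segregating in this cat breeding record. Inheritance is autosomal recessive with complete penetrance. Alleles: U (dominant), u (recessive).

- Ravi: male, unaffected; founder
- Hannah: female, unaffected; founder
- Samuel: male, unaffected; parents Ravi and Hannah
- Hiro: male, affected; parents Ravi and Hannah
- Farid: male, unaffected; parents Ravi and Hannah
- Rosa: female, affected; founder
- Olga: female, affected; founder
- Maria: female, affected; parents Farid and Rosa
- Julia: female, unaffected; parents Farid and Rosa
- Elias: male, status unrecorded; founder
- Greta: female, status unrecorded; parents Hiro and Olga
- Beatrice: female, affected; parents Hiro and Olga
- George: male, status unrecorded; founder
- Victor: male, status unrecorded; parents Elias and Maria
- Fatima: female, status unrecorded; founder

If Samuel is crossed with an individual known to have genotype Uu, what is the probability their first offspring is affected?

1/6

Ravi is unaffected so carries U and passed u to Hiro (uu), so Ravi is Uu.
Hannah is unaffected so carries U and passed u to Hiro (uu), so Hannah is Uu.
Samuel is an unaffected offspring of Ravi (Uu) × Hannah (Uu), whose cross gives 1/4 UU : 1/2 Uu : 1/4 uu; conditioning on being unaffected, Samuel is UU with probability 1/3, Uu with probability 2/3.
Summing over parental genotype combinations, P(offspring is affected) = 2/3·1/4 = 1/6.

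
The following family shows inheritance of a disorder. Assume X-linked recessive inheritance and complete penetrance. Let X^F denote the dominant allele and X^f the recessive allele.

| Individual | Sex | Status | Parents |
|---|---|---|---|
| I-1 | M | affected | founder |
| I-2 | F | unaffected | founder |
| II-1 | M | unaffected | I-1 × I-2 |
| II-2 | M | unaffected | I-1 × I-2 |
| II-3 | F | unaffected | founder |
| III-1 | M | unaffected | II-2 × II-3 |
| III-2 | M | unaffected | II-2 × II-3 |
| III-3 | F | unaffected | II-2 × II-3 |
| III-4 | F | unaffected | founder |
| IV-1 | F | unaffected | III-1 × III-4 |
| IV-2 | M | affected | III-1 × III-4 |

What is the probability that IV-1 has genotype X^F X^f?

1/2

III-1 is unaffected, so III-1 is X^F Y.
III-4 is unaffected so carries F and passed f to IV-2 (X^f Y), so III-4 is X^F X^f.
Their cross gives offspring ratios 1/2 X^F X^F : 1/2 X^F X^f. Conditioning on IV-1 being unaffected, P(X^F X^f) = 1/2 / 1 = 1/2.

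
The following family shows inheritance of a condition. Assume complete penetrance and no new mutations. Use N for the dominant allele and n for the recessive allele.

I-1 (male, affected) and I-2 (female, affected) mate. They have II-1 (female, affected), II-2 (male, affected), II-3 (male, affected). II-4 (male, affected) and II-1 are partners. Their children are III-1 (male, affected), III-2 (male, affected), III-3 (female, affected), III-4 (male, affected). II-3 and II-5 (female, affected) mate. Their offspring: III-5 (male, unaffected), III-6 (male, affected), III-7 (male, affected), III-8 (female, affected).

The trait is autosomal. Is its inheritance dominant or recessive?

II-3 and II-5 are both affected yet have an unaffected child III-5. Under a recessive model two affected parents are homozygous and every child would be affected, so the trait cannot be recessive.

dominant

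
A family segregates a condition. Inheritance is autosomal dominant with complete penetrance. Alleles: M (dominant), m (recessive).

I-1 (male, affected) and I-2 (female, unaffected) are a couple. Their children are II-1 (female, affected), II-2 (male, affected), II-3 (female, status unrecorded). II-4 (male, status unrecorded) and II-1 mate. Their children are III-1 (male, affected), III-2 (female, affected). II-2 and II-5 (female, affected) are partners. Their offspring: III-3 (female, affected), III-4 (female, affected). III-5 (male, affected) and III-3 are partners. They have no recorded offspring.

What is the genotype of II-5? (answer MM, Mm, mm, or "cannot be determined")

cannot be determined

II-5's phenotype allows MM or Mm, and no parent or child forces a single allele at both positions; consistent genotype assignments exist with II-5 as MM or Mm.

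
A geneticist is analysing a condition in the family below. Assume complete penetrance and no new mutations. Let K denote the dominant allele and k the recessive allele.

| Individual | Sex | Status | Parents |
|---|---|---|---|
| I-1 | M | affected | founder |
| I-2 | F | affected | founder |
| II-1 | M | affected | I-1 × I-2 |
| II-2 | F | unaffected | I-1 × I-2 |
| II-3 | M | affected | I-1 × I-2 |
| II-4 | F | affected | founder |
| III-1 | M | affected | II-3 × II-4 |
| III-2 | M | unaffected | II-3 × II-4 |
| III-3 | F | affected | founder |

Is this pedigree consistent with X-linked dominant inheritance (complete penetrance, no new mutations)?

Under X-linked dominant, II-2 (unaffected, female) cannot arise from I-1 (affected) × I-2 (affected).

No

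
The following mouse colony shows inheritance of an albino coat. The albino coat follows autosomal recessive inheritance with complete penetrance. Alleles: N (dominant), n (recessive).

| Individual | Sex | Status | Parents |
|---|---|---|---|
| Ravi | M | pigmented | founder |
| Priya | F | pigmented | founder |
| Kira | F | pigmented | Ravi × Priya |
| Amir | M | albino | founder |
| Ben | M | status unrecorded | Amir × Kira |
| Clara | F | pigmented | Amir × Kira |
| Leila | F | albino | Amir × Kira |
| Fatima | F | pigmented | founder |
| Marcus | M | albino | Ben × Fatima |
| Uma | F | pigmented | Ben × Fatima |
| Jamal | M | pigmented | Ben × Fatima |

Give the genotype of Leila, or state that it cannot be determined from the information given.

nn

Leila is albino, so Leila is nn.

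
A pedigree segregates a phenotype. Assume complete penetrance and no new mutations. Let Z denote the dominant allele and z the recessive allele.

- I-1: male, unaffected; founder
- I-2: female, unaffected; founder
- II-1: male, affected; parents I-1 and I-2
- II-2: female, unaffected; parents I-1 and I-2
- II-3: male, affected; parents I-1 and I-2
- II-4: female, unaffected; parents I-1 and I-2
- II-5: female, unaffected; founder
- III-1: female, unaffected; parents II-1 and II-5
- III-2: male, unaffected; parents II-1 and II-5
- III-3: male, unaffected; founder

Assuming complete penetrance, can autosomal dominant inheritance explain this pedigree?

No

Under autosomal dominant, II-1 (affected, male) cannot arise from I-1 (unaffected) × I-2 (unaffected).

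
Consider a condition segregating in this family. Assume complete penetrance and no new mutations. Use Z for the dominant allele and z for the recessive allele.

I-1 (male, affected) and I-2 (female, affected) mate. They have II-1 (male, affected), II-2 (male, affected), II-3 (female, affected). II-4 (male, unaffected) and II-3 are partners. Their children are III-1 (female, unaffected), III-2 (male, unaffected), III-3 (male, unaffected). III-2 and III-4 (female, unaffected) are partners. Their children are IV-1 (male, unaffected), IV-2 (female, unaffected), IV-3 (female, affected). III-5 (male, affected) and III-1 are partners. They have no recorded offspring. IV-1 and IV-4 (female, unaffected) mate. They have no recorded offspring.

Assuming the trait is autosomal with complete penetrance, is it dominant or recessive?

III-2 and III-4 are both unaffected yet have an affected child IV-3. Under dominance, an affected child requires at least one affected parent, so the trait cannot be dominant.

recessive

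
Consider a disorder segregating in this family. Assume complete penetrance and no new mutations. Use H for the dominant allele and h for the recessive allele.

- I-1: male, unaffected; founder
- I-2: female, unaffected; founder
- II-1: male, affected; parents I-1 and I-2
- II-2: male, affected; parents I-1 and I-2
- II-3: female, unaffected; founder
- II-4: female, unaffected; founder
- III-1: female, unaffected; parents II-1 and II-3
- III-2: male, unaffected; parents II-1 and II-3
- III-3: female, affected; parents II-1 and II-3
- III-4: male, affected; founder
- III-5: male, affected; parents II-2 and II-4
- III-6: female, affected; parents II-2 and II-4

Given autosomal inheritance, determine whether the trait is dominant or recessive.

recessive

I-1 and I-2 are both unaffected yet have an affected child II-1. Under dominance, an affected child requires at least one affected parent, so the trait cannot be dominant.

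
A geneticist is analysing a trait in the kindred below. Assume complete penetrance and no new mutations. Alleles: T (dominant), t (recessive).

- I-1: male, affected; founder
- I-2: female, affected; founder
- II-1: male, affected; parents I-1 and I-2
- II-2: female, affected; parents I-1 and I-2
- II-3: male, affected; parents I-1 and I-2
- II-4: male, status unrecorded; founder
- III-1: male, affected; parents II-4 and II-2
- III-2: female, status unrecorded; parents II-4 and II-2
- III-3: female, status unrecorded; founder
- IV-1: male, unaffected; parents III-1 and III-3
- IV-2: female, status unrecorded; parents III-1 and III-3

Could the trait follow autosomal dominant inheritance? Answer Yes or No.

A consistent assignment under autosomal dominant exists: I-1 TT, I-2 TT, II-1 TT, II-2 TT, II-3 TT, II-4 Tt, III-1 Tt, III-2 TT, III-3 Tt, IV-1 tt, IV-2 TT.
In this assignment every recorded phenotype matches its genotype and every non-founder's genotype is obtainable from its parents' genotypes, so the pedigree is consistent.

Yes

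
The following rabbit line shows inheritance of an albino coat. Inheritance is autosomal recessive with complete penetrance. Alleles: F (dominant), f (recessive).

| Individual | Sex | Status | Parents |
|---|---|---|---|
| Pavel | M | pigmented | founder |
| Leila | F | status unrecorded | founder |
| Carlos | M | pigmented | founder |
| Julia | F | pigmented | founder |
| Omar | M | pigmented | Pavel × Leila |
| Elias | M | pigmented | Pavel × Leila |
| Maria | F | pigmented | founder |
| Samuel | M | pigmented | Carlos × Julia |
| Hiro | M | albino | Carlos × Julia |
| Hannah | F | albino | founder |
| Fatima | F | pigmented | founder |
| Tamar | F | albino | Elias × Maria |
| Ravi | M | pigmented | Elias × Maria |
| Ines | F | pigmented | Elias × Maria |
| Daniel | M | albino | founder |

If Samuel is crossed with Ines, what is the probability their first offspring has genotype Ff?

Carlos is pigmented so carries F and passed f to Hiro (ff), so Carlos is Ff.
Julia is pigmented so carries F and passed f to Hiro (ff), so Julia is Ff.
Samuel is a pigmented offspring of Carlos (Ff) × Julia (Ff), whose cross gives 1/4 FF : 1/2 Ff : 1/4 ff; conditioning on being pigmented, Samuel is FF with probability 1/3, Ff with probability 2/3.
Elias is pigmented so carries F and passed f to Tamar (ff), so Elias is Ff.
Maria is pigmented so carries F and passed f to Tamar (ff), so Maria is Ff.
Ines is a pigmented offspring of Elias (Ff) × Maria (Ff), whose cross gives 1/4 FF : 1/2 Ff : 1/4 ff; conditioning on being pigmented, Ines is FF with probability 1/3, Ff with probability 2/3.
Summing over parental genotype combinations, P(offspring has genotype Ff) = 2/9·1/2 + 2/9·1/2 + 4/9·1/2 = 4/9.

4/9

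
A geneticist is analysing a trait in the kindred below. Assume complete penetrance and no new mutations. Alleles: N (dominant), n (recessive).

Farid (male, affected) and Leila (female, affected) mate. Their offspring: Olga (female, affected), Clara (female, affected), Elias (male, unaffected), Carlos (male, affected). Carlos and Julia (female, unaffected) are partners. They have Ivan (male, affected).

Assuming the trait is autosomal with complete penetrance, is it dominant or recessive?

Farid and Leila are both affected yet have an unaffected child Elias. Under a recessive model two affected parents are homozygous and every child would be affected, so the trait cannot be recessive.

dominant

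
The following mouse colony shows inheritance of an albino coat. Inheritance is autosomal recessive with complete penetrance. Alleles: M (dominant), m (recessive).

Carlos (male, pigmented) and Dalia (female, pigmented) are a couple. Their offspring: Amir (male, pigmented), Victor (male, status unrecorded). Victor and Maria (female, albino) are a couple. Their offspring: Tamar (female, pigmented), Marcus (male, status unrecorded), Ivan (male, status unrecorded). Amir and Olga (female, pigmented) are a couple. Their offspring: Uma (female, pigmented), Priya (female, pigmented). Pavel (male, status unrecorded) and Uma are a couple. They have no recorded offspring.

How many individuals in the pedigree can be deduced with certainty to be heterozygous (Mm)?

1

Obligate heterozygotes: Tamar is pigmented so carries M and received m from Maria (mm), so Tamar is Mm.
Every other individual is either homozygous by phenotype or has at least one consistent homozygous assignment, so the count is 1.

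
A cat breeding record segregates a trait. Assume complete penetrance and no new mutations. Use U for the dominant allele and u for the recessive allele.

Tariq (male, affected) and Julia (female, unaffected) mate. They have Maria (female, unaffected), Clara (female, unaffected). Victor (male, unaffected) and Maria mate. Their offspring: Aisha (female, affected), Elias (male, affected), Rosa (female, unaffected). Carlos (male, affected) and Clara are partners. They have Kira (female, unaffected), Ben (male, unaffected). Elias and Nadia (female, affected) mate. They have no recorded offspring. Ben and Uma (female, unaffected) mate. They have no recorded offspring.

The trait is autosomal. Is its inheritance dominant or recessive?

recessive

Victor and Maria are both unaffected yet have an affected child Aisha. Under dominance, an affected child requires at least one affected parent, so the trait cannot be dominant.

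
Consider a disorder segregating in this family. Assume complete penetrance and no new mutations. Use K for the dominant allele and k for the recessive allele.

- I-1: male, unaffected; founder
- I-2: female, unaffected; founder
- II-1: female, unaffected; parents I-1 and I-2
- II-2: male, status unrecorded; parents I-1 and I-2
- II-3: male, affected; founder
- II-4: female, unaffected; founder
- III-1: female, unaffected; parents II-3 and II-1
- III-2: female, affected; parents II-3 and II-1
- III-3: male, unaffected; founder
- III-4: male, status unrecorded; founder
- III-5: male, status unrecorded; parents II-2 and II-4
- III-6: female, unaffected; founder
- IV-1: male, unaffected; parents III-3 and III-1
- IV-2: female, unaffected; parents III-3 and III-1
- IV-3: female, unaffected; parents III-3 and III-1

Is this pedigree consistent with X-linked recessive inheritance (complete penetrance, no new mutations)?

Yes

A consistent assignment under X-linked recessive exists: I-1 X^K Y, I-2 X^K X^k, II-1 X^K X^k, II-2 X^K Y, II-3 X^k Y, II-4 X^K X^K, III-1 X^K X^k, III-2 X^k X^k, III-3 X^K Y, III-4 X^K Y, III-5 X^K Y, III-6 X^K X^K, IV-1 X^K Y, IV-2 X^K X^K, IV-3 X^K X^K.
In this assignment every recorded phenotype matches its genotype and every non-founder's genotype is obtainable from its parents' genotypes, so the pedigree is consistent.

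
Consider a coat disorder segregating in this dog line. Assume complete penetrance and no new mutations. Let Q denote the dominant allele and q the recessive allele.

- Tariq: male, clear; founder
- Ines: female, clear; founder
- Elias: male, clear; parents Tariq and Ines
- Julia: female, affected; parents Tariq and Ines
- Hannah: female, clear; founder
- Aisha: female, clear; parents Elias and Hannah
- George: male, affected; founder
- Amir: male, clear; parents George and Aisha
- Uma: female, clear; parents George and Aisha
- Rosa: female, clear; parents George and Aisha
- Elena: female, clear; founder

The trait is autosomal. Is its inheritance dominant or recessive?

Tariq and Ines are both clear yet have an affected child Julia. Under dominance, an affected child requires at least one affected parent, so the trait cannot be dominant.

recessive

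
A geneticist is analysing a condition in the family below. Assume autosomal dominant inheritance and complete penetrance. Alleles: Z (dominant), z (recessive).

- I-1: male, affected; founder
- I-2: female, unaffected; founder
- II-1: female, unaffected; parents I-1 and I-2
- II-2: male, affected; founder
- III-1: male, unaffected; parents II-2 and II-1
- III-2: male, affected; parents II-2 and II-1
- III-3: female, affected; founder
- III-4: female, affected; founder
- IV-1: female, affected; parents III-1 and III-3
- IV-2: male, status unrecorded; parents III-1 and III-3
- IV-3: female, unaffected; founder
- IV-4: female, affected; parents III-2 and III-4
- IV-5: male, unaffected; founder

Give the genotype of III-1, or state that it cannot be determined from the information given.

zz

III-1 is unaffected, so III-1 is zz.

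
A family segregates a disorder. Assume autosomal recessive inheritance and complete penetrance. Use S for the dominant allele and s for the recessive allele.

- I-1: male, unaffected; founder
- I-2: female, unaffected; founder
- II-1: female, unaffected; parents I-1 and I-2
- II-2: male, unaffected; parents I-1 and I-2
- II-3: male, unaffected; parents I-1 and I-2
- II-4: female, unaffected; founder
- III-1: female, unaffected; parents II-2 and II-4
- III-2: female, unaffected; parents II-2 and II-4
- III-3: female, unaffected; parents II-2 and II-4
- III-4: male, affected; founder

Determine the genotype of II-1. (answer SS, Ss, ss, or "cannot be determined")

cannot be determined

II-1's phenotype allows SS or Ss, and no parent or child forces a single allele at both positions; consistent genotype assignments exist with II-1 as SS or Ss.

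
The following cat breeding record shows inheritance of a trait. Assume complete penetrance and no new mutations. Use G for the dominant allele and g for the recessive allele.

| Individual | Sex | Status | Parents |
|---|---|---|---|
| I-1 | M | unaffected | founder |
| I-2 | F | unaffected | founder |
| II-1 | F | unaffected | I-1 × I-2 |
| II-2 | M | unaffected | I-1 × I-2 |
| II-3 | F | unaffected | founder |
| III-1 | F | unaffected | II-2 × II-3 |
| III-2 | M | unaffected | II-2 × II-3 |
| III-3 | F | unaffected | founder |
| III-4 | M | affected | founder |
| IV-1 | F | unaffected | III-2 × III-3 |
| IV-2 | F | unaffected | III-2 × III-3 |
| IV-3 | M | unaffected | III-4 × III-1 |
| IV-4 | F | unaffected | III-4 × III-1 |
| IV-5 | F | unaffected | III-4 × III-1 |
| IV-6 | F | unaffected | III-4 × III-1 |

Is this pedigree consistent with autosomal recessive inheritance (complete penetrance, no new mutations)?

Yes

A consistent assignment under autosomal recessive exists: I-1 GG, I-2 GG, II-1 GG, II-2 GG, II-3 GG, III-1 GG, III-2 GG, III-3 GG, III-4 gg, IV-1 GG, IV-2 GG, IV-3 Gg, IV-4 Gg, IV-5 Gg, IV-6 Gg.
In this assignment every recorded phenotype matches its genotype and every non-founder's genotype is obtainable from its parents' genotypes, so the pedigree is consistent.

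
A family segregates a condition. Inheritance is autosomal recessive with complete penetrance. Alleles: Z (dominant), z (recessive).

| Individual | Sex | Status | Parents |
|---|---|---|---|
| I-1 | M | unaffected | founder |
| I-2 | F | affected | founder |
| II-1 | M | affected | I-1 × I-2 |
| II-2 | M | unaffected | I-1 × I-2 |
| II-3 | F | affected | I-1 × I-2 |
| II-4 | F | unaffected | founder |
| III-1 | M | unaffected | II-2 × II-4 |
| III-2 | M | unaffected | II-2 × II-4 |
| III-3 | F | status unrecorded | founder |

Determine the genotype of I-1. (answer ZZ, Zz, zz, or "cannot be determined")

Zz

From phenotype alone, I-1 is ZZ or Zz.
I-1 is unaffected so carries Z and passed z to II-1 (zz), so I-1 is Zz.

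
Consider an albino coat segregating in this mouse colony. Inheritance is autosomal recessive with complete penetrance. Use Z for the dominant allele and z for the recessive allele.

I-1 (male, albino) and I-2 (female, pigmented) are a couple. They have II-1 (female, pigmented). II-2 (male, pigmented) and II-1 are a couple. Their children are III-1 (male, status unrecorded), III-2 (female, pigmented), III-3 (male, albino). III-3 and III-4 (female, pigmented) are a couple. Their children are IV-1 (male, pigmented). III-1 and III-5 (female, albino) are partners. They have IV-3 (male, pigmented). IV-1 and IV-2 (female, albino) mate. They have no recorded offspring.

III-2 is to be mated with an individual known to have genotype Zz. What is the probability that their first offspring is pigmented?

5/6

II-2 is pigmented so carries Z and passed z to III-3 (zz), so II-2 is Zz.
II-1 is pigmented so carries Z and received z from I-1 (zz), so II-1 is Zz.
III-2 is a pigmented offspring of II-2 (Zz) × II-1 (Zz), whose cross gives 1/4 ZZ : 1/2 Zz : 1/4 zz; conditioning on being pigmented, III-2 is ZZ with probability 1/3, Zz with probability 2/3.
Summing over parental genotype combinations, P(offspring is pigmented) = 1/3·1 + 2/3·3/4 = 5/6.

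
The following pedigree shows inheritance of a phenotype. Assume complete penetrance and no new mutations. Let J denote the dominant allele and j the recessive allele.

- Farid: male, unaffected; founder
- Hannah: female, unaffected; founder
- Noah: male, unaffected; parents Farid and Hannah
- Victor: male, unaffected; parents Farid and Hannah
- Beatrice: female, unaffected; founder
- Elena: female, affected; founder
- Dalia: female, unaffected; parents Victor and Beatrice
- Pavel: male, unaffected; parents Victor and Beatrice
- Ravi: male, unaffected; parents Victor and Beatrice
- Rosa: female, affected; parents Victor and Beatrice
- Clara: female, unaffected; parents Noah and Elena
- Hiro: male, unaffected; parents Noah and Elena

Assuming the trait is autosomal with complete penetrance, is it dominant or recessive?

Victor and Beatrice are both unaffected yet have an affected child Rosa. Under dominance, an affected child requires at least one affected parent, so the trait cannot be dominant.

recessive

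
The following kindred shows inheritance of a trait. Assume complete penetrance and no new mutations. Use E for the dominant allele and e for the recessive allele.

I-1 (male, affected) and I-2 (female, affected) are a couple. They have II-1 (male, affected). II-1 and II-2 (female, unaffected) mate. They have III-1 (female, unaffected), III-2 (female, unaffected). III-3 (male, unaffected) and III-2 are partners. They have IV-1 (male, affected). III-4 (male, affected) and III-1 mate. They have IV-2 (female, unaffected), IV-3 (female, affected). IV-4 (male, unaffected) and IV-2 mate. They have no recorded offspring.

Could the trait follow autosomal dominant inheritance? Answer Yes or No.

Under autosomal dominant, IV-1 (affected, male) cannot arise from III-3 (unaffected) × III-2 (unaffected).

No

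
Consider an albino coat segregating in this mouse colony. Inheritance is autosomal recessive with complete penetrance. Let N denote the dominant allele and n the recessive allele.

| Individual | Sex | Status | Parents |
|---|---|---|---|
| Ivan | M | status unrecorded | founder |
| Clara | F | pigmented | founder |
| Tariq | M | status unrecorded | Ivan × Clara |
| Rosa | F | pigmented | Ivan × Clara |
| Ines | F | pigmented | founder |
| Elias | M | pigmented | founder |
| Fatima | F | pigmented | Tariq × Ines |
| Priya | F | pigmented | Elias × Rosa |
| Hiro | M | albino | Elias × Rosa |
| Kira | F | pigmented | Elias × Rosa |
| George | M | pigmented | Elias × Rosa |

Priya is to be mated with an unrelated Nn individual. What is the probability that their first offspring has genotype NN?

Elias is pigmented so carries N and passed n to Hiro (nn), so Elias is Nn.
Rosa is pigmented so carries N and passed n to Hiro (nn), so Rosa is Nn.
Priya is a pigmented offspring of Elias (Nn) × Rosa (Nn), whose cross gives 1/4 NN : 1/2 Nn : 1/4 nn; conditioning on being pigmented, Priya is NN with probability 1/3, Nn with probability 2/3.
Summing over parental genotype combinations, P(offspring has genotype NN) = 1/3·1/2 + 2/3·1/4 = 1/3.

1/3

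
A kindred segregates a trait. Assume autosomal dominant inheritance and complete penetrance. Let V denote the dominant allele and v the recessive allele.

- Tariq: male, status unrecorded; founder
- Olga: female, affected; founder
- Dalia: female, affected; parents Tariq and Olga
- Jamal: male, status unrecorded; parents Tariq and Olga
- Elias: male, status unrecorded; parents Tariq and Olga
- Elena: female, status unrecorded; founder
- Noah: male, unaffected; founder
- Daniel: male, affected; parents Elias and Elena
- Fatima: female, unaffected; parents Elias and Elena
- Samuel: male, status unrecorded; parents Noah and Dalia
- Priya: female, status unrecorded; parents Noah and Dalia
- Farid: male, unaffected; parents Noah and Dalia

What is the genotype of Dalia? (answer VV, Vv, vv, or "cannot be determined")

From phenotype alone, Dalia is VV or Vv.
Dalia is affected so carries V and passed v to Farid (vv), so Dalia is Vv.

Vv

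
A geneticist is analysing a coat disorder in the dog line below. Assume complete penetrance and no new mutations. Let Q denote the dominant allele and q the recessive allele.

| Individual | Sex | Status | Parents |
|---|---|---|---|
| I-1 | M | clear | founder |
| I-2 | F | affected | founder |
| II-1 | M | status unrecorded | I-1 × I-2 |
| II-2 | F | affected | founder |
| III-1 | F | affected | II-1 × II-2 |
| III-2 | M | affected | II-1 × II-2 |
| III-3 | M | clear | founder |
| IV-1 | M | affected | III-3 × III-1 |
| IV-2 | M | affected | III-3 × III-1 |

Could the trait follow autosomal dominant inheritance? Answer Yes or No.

Yes

A consistent assignment under autosomal dominant exists: I-1 qq, I-2 QQ, II-1 Qq, II-2 QQ, III-1 QQ, III-2 QQ, III-3 qq, IV-1 Qq, IV-2 Qq.
In this assignment every recorded phenotype matches its genotype and every non-founder's genotype is obtainable from its parents' genotypes, so the pedigree is consistent.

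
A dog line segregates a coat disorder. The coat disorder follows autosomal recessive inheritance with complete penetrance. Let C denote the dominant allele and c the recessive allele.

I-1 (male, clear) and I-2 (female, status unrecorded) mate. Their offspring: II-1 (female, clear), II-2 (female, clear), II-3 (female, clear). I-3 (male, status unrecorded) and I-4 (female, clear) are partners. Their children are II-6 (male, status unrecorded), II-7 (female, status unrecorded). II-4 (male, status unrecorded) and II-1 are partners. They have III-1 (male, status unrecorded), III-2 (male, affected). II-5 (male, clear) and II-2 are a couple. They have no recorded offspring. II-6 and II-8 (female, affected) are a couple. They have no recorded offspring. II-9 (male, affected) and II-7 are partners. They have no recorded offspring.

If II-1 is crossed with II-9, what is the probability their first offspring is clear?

1/2

II-1 is clear so carries C and passed c to III-2 (cc), so II-1 is Cc.
II-9 is affected, so II-9 is cc.
The cross gives 1/2 Cc : 1/2 cc, so P(offspring is clear) = 1/2.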